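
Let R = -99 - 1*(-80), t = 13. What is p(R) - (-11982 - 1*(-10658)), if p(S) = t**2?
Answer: 1493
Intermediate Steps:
R = -19 (R = -99 + 80 = -19)
p(S) = 169 (p(S) = 13**2 = 169)
p(R) - (-11982 - 1*(-10658)) = 169 - (-11982 - 1*(-10658)) = 169 - (-11982 + 10658) = 169 - 1*(-1324) = 169 + 1324 = 1493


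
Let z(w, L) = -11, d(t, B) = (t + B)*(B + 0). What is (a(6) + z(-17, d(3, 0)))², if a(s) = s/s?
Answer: 100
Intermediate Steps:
d(t, B) = B*(B + t) (d(t, B) = (B + t)*B = B*(B + t))
a(s) = 1
(a(6) + z(-17, d(3, 0)))² = (1 - 11)² = (-10)² = 100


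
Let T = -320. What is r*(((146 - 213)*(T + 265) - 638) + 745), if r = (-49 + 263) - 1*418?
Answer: -773568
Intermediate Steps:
r = -204 (r = 214 - 418 = -204)
r*(((146 - 213)*(T + 265) - 638) + 745) = -204*(((146 - 213)*(-320 + 265) - 638) + 745) = -204*((-67*(-55) - 638) + 745) = -204*((3685 - 638) + 745) = -204*(3047 + 745) = -204*3792 = -773568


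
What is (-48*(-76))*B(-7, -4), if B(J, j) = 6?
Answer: 21888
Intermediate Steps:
(-48*(-76))*B(-7, -4) = -48*(-76)*6 = 3648*6 = 21888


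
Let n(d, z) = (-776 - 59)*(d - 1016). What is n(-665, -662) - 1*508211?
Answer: 895424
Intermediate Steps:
n(d, z) = 848360 - 835*d (n(d, z) = -835*(-1016 + d) = 848360 - 835*d)
n(-665, -662) - 1*508211 = (848360 - 835*(-665)) - 1*508211 = (848360 + 555275) - 508211 = 1403635 - 508211 = 895424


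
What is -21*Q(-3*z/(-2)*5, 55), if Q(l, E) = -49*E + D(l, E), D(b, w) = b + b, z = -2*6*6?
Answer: 79275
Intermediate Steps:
z = -72 (z = -12*6 = -72)
D(b, w) = 2*b
Q(l, E) = -49*E + 2*l
-21*Q(-3*z/(-2)*5, 55) = -21*(-49*55 + 2*(-(-216)/(-2)*5)) = -21*(-2695 + 2*(-(-216)*(-1)/2*5)) = -21*(-2695 + 2*(-3*36*5)) = -21*(-2695 + 2*(-108*5)) = -21*(-2695 + 2*(-540)) = -21*(-2695 - 1080) = -21*(-3775) = 79275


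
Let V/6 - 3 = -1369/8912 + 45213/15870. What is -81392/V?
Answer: -959295879040/402756273 ≈ -2381.8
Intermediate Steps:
V = 402756273/11786120 (V = 18 + 6*(-1369/8912 + 45213/15870) = 18 + 6*(-1369*1/8912 + 45213*(1/15870)) = 18 + 6*(-1369/8912 + 15071/5290) = 18 + 6*(63535371/23572240) = 18 + 190606113/11786120 = 402756273/11786120 ≈ 34.172)
-81392/V = -81392/402756273/11786120 = -81392*11786120/402756273 = -959295879040/402756273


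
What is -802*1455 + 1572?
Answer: -1165338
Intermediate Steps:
-802*1455 + 1572 = -1166910 + 1572 = -1165338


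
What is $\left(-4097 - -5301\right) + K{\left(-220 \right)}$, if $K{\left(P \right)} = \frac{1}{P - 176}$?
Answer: $\frac{476783}{396} \approx 1204.0$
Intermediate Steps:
$K{\left(P \right)} = \frac{1}{-176 + P}$
$\left(-4097 - -5301\right) + K{\left(-220 \right)} = \left(-4097 - -5301\right) + \frac{1}{-176 - 220} = \left(-4097 + 5301\right) + \frac{1}{-396} = 1204 - \frac{1}{396} = \frac{476783}{396}$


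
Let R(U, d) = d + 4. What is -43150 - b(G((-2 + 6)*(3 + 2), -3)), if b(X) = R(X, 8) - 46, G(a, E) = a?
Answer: -43116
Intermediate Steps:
R(U, d) = 4 + d
b(X) = -34 (b(X) = (4 + 8) - 46 = 12 - 46 = -34)
-43150 - b(G((-2 + 6)*(3 + 2), -3)) = -43150 - 1*(-34) = -43150 + 34 = -43116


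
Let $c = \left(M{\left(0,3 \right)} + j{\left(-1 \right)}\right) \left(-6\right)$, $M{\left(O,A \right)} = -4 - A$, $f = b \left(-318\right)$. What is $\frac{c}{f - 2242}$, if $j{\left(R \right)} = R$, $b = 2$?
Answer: $- \frac{24}{1439} \approx -0.016678$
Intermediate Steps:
$f = -636$ ($f = 2 \left(-318\right) = -636$)
$c = 48$ ($c = \left(\left(-4 - 3\right) - 1\right) \left(-6\right) = \left(-7 - 1\right) \left(-6\right) = \left(-8\right) \left(-6\right) = 48$)
$\frac{c}{f - 2242} = \frac{48}{-636 - 2242} = \frac{48}{-2878} = 48 \left(- \frac{1}{2878}\right) = - \frac{24}{1439}$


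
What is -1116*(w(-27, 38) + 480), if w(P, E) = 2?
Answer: -537912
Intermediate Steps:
-1116*(w(-27, 38) + 480) = -1116*(2 + 480) = -1116*482 = -537912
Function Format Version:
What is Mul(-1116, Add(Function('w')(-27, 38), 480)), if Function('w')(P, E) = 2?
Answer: -537912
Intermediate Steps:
Mul(-1116, Add(Function('w')(-27, 38), 480)) = Mul(-1116, Add(2, 480)) = Mul(-1116, 482) = -537912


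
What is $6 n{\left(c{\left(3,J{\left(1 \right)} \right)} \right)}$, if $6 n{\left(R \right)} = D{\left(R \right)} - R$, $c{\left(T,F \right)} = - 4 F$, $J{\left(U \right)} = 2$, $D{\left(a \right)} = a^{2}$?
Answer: $72$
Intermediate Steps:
$n{\left(R \right)} = - \frac{R}{6} + \frac{R^{2}}{6}$ ($n{\left(R \right)} = \frac{R^{2} - R}{6} = - \frac{R}{6} + \frac{R^{2}}{6}$)
$6 n{\left(c{\left(3,J{\left(1 \right)} \right)} \right)} = 6 \frac{\left(-4\right) 2 \left(-1 - 8\right)}{6} = 6 \cdot \frac{1}{6} \left(-8\right) \left(-1 - 8\right) = 6 \cdot \frac{1}{6} \left(-8\right) \left(-9\right) = 6 \cdot 12 = 72$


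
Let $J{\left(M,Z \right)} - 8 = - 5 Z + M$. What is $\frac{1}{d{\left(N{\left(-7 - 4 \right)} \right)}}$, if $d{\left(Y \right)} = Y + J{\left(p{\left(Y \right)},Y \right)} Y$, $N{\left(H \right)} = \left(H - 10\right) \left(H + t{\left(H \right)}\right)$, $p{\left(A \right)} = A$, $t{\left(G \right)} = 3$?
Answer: $- \frac{1}{111384} \approx -8.9779 \cdot 10^{-6}$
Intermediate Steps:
$J{\left(M,Z \right)} = 8 + M - 5 Z$ ($J{\left(M,Z \right)} = 8 + \left(- 5 Z + M\right) = 8 + \left(M - 5 Z\right) = 8 + M - 5 Z$)
$N{\left(H \right)} = \left(-10 + H\right) \left(3 + H\right)$ ($N{\left(H \right)} = \left(H - 10\right) \left(H + 3\right) = \left(-10 + H\right) \left(3 + H\right)$)
$d{\left(Y \right)} = Y + Y \left(8 - 4 Y\right)$ ($d{\left(Y \right)} = Y + \left(8 + Y - 5 Y\right) Y = Y + \left(8 - 4 Y\right) Y = Y + Y \left(8 - 4 Y\right)$)
$\frac{1}{d{\left(N{\left(-7 - 4 \right)} \right)}} = \frac{1}{\left(-30 + \left(-7 - 4\right)^{2} - 7 \left(-7 - 4\right)\right) \left(9 - 4 \left(-30 + \left(-7 - 4\right)^{2} - 7 \left(-7 - 4\right)\right)\right)} = \frac{1}{\left(-30 + \left(-11\right)^{2} - -77\right) \left(9 - 4 \left(-30 + \left(-11\right)^{2} - -77\right)\right)} = \frac{1}{\left(-30 + 121 + 77\right) \left(9 - 4 \left(-30 + 121 + 77\right)\right)} = \frac{1}{168 \left(9 - 672\right)} = \frac{1}{168 \left(-663\right)} = \frac{1}{-111384} = - \frac{1}{111384}$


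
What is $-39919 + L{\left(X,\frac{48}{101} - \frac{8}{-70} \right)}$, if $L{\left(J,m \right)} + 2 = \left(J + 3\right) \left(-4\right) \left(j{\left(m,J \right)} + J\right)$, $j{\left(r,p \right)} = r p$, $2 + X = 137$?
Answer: $- \frac{111969723}{707} \approx -1.5837 \cdot 10^{5}$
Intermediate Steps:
$X = 135$ ($X = -2 + 137 = 135$)
$j{\left(r,p \right)} = p r$
$L{\left(J,m \right)} = -2 + \left(-12 - 4 J\right) \left(J + J m\right)$ ($L{\left(J,m \right)} = -2 + \left(J + 3\right) \left(-4\right) \left(J m + J\right) = -2 + \left(3 + J\right) \left(-4\right) \left(J + J m\right) = -2 + \left(-12 - 4 J\right) \left(J + J m\right)$)
$-39919 + L{\left(X,\frac{48}{101} - \frac{8}{-70} \right)} = -39919 - \left(1622 + 72900 + 1620 \left(\frac{48}{101} - \frac{8}{-70}\right) + 4 \left(\frac{48}{101} - \frac{8}{-70}\right) 135^{2}\right) = -39919 - \left(74522 + 1620 \left(48 \cdot \frac{1}{101} - - \frac{4}{35}\right) + 4 \left(48 \cdot \frac{1}{101} - - \frac{4}{35}\right) 18225\right) = -39919 - \left(74522 + 1620 \left(\frac{48}{101} + \frac{4}{35}\right) + 4 \left(\frac{48}{101} + \frac{4}{35}\right) 18225\right) = -39919 - \left(74522 + \frac{675216}{707} + \frac{30384720}{707}\right) = -39919 - \frac{83746990}{707} = - \frac{111969723}{707}$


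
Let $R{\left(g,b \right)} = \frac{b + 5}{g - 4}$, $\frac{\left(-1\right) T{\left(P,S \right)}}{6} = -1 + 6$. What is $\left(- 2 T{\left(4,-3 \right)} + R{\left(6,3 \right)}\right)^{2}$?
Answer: $4096$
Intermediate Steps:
$T{\left(P,S \right)} = -30$ ($T{\left(P,S \right)} = - 6 \left(-1 + 6\right) = \left(-6\right) 5 = -30$)
$R{\left(g,b \right)} = \frac{5 + b}{-4 + g}$
$\left(- 2 T{\left(4,-3 \right)} + R{\left(6,3 \right)}\right)^{2} = \left(\left(-2\right) \left(-30\right) + \frac{5 + 3}{-4 + 6}\right)^{2} = \left(60 + \frac{1}{2} \cdot 8\right)^{2} = \left(60 + 4\right)^{2} = 64^{2} = 4096$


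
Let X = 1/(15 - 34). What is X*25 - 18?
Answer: -367/19 ≈ -19.316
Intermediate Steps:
X = -1/19 (X = 1/(-19) = -1/19 ≈ -0.052632)
X*25 - 18 = -1/19*25 - 18 = -25/19 - 18 = -367/19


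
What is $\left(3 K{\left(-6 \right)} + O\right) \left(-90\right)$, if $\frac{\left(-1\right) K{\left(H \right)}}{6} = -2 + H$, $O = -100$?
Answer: $-3960$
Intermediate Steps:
$K{\left(H \right)} = 12 - 6 H$ ($K{\left(H \right)} = - 6 \left(-2 + H\right) = 12 - 6 H$)
$\left(3 K{\left(-6 \right)} + O\right) \left(-90\right) = \left(3 \left(12 - -36\right) - 100\right) \left(-90\right) = \left(3 \left(12 + 36\right) - 100\right) \left(-90\right) = \left(3 \cdot 48 - 100\right) \left(-90\right) = \left(144 - 100\right) \left(-90\right) = 44 \left(-90\right) = -3960$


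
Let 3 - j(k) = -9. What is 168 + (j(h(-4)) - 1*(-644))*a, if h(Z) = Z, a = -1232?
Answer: -808024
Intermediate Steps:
j(k) = 12 (j(k) = 3 - 1*(-9) = 3 + 9 = 12)
168 + (j(h(-4)) - 1*(-644))*a = 168 + (12 - 1*(-644))*(-1232) = 168 + (12 + 644)*(-1232) = 168 + 656*(-1232) = 168 - 808192 = -808024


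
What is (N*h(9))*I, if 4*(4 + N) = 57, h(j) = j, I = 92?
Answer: 8487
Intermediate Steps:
N = 41/4 (N = -4 + (¼)*57 = -4 + 57/4 = 41/4 ≈ 10.250)
(N*h(9))*I = ((41/4)*9)*92 = (369/4)*92 = 8487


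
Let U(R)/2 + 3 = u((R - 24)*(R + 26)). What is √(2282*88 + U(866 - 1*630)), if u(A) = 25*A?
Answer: 3*√330890 ≈ 1725.7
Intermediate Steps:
U(R) = -6 + 50*(-24 + R)*(26 + R) (U(R) = -6 + 2*(25*((R - 24)*(R + 26))) = -6 + 2*(25*((-24 + R)*(26 + R))) = -6 + 2*(25*(-24 + R)*(26 + R)) = -6 + 50*(-24 + R)*(26 + R))
√(2282*88 + U(866 - 1*630)) = √(2282*88 + (-31206 + 50*(866 - 1*630)² + 100*(866 - 1*630))) = √(200816 + (-31206 + 50*(866 - 630)² + 100*(866 - 630))) = √(200816 + (-31206 + 50*236² + 100*236)) = √(200816 + (-31206 + 50*55696 + 23600)) = √(200816 + (-31206 + 2784800 + 23600)) = √(200816 + 2777194) = √2978010 = 3*√330890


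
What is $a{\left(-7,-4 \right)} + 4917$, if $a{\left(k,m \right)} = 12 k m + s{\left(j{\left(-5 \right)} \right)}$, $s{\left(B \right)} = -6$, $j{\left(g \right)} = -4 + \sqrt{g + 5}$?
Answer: $5247$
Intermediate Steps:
$j{\left(g \right)} = -4 + \sqrt{5 + g}$
$a{\left(k,m \right)} = -6 + 12 k m$ ($a{\left(k,m \right)} = 12 k m - 6 = -6 + 12 k m$)
$a{\left(-7,-4 \right)} + 4917 = \left(-6 + 12 \left(-7\right) \left(-4\right)\right) + 4917 = \left(-6 + 336\right) + 4917 = 330 + 4917 = 5247$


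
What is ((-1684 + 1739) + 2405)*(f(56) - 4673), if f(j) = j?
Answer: -11357820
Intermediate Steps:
((-1684 + 1739) + 2405)*(f(56) - 4673) = ((-1684 + 1739) + 2405)*(56 - 4673) = (55 + 2405)*(-4617) = 2460*(-4617) = -11357820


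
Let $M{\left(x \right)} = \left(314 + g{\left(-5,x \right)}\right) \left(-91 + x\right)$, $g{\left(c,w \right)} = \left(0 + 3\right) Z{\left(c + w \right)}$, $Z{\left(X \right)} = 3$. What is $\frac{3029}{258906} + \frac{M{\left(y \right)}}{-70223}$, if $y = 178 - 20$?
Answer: $- \frac{5390279279}{18181156038} \approx -0.29648$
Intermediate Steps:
$g{\left(c,w \right)} = 9$ ($g{\left(c,w \right)} = \left(0 + 3\right) 3 = 3 \cdot 3 = 9$)
$y = 158$ ($y = 178 - 20 = 158$)
$M{\left(x \right)} = -29393 + 323 x$ ($M{\left(x \right)} = \left(314 + 9\right) \left(-91 + x\right) = 323 \left(-91 + x\right) = -29393 + 323 x$)
$\frac{3029}{258906} + \frac{M{\left(y \right)}}{-70223} = \frac{3029}{258906} + \frac{-29393 + 323 \cdot 158}{-70223} = 3029 \cdot \frac{1}{258906} + \left(-29393 + 51034\right) \left(- \frac{1}{70223}\right) = \frac{3029}{258906} + 21641 \left(- \frac{1}{70223}\right) = \frac{3029}{258906} - \frac{21641}{70223} = - \frac{5390279279}{18181156038}$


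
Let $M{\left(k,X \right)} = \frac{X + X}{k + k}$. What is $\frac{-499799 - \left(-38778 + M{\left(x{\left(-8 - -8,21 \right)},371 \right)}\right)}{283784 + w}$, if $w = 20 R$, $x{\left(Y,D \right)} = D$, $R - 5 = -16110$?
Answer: $\frac{345779}{28737} \approx 12.033$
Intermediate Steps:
$R = -16105$ ($R = 5 - 16110 = -16105$)
$w = -322100$ ($w = 20 \left(-16105\right) = -322100$)
$M{\left(k,X \right)} = \frac{X}{k}$ ($M{\left(k,X \right)} = \frac{2 X}{2 k} = 2 X \frac{1}{2 k} = \frac{X}{k}$)
$\frac{-499799 - \left(-38778 + M{\left(x{\left(-8 - -8,21 \right)},371 \right)}\right)}{283784 + w} = \frac{-499799 + \left(38778 - \frac{371}{21}\right)}{283784 - 322100} = \frac{-499799 + \left(38778 - 371 \cdot \frac{1}{21}\right)}{-38316} = \left(-499799 + \left(38778 - \frac{53}{3}\right)\right) \left(- \frac{1}{38316}\right) = \left(-499799 + \frac{116281}{3}\right) \left(- \frac{1}{38316}\right) = \left(- \frac{1383116}{3}\right) \left(- \frac{1}{38316}\right) = \frac{345779}{28737}$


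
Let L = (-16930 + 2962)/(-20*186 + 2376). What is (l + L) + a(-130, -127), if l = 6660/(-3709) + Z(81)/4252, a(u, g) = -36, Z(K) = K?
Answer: -755754369/27598669 ≈ -27.384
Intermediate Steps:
L = 291/28 (L = -13968/(-3720 + 2376) = -13968/(-1344) = -13968*(-1/1344) = 291/28 ≈ 10.393)
l = -28017891/15770668 (l = 6660/(-3709) + 81/4252 = 6660*(-1/3709) + 81*(1/4252) = -6660/3709 + 81/4252 = -28017891/15770668 ≈ -1.7766)
(l + L) + a(-130, -127) = (-28017891/15770668 + 291/28) - 36 = 237797715/27598669 - 36 = -755754369/27598669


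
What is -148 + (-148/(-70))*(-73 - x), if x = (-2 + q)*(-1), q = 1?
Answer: -10656/35 ≈ -304.46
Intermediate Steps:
x = 1 (x = (-2 + 1)*(-1) = -1*(-1) = 1)
-148 + (-148/(-70))*(-73 - x) = -148 + (-148/(-70))*(-73 - 1*1) = -148 + (-148*(-1/70))*(-73 - 1) = -148 + (74/35)*(-74) = -148 - 5476/35 = -10656/35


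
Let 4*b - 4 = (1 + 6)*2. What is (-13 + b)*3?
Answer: -51/2 ≈ -25.500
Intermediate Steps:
b = 9/2 (b = 1 + ((1 + 6)*2)/4 = 1 + (7*2)/4 = 1 + (1/4)*14 = 1 + 7/2 = 9/2 ≈ 4.5000)
(-13 + b)*3 = (-13 + 9/2)*3 = -17/2*3 = -51/2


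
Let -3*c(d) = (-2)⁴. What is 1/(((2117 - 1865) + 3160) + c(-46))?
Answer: 3/10220 ≈ 0.00029354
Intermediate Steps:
c(d) = -16/3 (c(d) = -⅓*(-2)⁴ = -⅓*16 = -16/3)
1/(((2117 - 1865) + 3160) + c(-46)) = 1/(((2117 - 1865) + 3160) - 16/3) = 1/((252 + 3160) - 16/3) = 1/(3412 - 16/3) = 1/(10220/3) = 3/10220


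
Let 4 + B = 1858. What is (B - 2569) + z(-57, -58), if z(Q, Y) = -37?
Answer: -752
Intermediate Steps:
B = 1854 (B = -4 + 1858 = 1854)
(B - 2569) + z(-57, -58) = (1854 - 2569) - 37 = -715 - 37 = -752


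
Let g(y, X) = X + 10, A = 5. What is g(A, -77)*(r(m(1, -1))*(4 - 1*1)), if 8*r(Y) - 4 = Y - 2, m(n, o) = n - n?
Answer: -201/4 ≈ -50.250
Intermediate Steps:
m(n, o) = 0
g(y, X) = 10 + X
r(Y) = ¼ + Y/8 (r(Y) = ½ + (Y - 2)/8 = ½ + (-2 + Y)/8 = ½ + (-¼ + Y/8) = ¼ + Y/8)
g(A, -77)*(r(m(1, -1))*(4 - 1*1)) = (10 - 77)*((¼ + (⅛)*0)*(4 - 1*1)) = -67*(¼ + 0)*(4 - 1) = -67*3/4 = -67*¾ = -201/4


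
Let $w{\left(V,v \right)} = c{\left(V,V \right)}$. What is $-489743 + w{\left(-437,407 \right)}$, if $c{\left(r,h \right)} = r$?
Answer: $-490180$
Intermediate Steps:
$w{\left(V,v \right)} = V$
$-489743 + w{\left(-437,407 \right)} = -489743 - 437 = -490180$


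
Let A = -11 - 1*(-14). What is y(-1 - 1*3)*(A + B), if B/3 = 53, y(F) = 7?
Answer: 1134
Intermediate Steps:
B = 159 (B = 3*53 = 159)
A = 3 (A = -11 + 14 = 3)
y(-1 - 1*3)*(A + B) = 7*(3 + 159) = 7*162 = 1134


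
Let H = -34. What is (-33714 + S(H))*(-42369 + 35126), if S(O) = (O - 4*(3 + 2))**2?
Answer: 223069914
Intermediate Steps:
S(O) = (-20 + O)**2 (S(O) = (O - 4*5)**2 = (O - 20)**2 = (-20 + O)**2)
(-33714 + S(H))*(-42369 + 35126) = (-33714 + (-20 - 34)**2)*(-42369 + 35126) = (-33714 + (-54)**2)*(-7243) = (-33714 + 2916)*(-7243) = -30798*(-7243) = 223069914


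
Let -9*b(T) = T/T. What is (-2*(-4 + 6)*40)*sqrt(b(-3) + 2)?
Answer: -160*sqrt(17)/3 ≈ -219.90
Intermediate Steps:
b(T) = -1/9 (b(T) = -T/(9*T) = -1/9*1 = -1/9)
(-2*(-4 + 6)*40)*sqrt(b(-3) + 2) = (-2*(-4 + 6)*40)*sqrt(-1/9 + 2) = (-2*2*40)*sqrt(17/9) = (-4*40)*(sqrt(17)/3) = -160*sqrt(17)/3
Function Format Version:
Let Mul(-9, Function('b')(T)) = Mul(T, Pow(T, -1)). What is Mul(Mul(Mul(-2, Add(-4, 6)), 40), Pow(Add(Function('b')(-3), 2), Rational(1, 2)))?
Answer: Mul(Rational(-160, 3), Pow(17, Rational(1, 2))) ≈ -219.90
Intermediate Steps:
Function('b')(T) = Rational(-1, 9) (Function('b')(T) = Mul(Rational(-1, 9), Mul(T, Pow(T, -1))) = Mul(Rational(-1, 9), 1) = Rational(-1, 9))
Mul(Mul(Mul(-2, Add(-4, 6)), 40), Pow(Add(Function('b')(-3), 2), Rational(1, 2))) = Mul(Mul(Mul(-2, Add(-4, 6)), 40), Pow(Add(Rational(-1, 9), 2), Rational(1, 2))) = Mul(Mul(Mul(-2, 2), 40), Pow(Rational(17, 9), Rational(1, 2))) = Mul(Mul(-4, 40), Mul(Rational(1, 3), Pow(17, Rational(1, 2)))) = Mul(-160, Mul(Rational(1, 3), Pow(17, Rational(1, 2)))) = Mul(Rational(-160, 3), Pow(17, Rational(1, 2)))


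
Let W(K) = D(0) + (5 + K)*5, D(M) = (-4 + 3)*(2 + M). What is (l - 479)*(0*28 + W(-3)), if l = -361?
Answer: -6720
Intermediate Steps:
D(M) = -2 - M (D(M) = -(2 + M) = -2 - M)
W(K) = 23 + 5*K (W(K) = (-2 - 1*0) + (5 + K)*5 = (-2 + 0) + (25 + 5*K) = -2 + (25 + 5*K) = 23 + 5*K)
(l - 479)*(0*28 + W(-3)) = (-361 - 479)*(0*28 + (23 + 5*(-3))) = -840*(0 + (23 - 15)) = -840*(0 + 8) = -840*8 = -6720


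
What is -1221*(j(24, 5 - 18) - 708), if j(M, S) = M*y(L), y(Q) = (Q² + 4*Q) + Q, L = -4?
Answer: 981684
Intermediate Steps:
y(Q) = Q² + 5*Q
j(M, S) = -4*M (j(M, S) = M*(-4*(5 - 4)) = M*(-4*1) = M*(-4) = -4*M)
-1221*(j(24, 5 - 18) - 708) = -1221*(-4*24 - 708) = -1221*(-96 - 708) = -1221*(-804) = 981684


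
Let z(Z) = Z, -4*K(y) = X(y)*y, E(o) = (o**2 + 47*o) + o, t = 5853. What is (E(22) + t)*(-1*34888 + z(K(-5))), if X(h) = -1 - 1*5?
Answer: -515964863/2 ≈ -2.5798e+8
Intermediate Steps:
X(h) = -6 (X(h) = -1 - 5 = -6)
E(o) = o**2 + 48*o
K(y) = 3*y/2 (K(y) = -(-3)*y/2 = 3*y/2)
(E(22) + t)*(-1*34888 + z(K(-5))) = (22*(48 + 22) + 5853)*(-1*34888 + (3/2)*(-5)) = (22*70 + 5853)*(-34888 - 15/2) = (1540 + 5853)*(-69791/2) = 7393*(-69791/2) = -515964863/2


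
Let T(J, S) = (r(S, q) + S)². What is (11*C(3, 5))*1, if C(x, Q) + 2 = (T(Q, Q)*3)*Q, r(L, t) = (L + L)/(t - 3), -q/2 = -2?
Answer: 37103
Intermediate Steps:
q = 4 (q = -2*(-2) = 4)
r(L, t) = 2*L/(-3 + t) (r(L, t) = (2*L)/(-3 + t) = 2*L/(-3 + t))
T(J, S) = 9*S² (T(J, S) = (2*S/(-3 + 4) + S)² = (2*S/1 + S)² = (2*S*1 + S)² = (2*S + S)² = (3*S)² = 9*S²)
C(x, Q) = -2 + 27*Q³ (C(x, Q) = -2 + ((9*Q²)*3)*Q = -2 + (27*Q²)*Q = -2 + 27*Q³)
(11*C(3, 5))*1 = (11*(-2 + 27*5³))*1 = (11*(-2 + 27*125))*1 = (11*(-2 + 3375))*1 = (11*3373)*1 = 37103*1 = 37103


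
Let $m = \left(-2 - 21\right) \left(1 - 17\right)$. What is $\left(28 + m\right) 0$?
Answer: $0$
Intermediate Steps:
$m = 368$ ($m = \left(-23\right) \left(-16\right) = 368$)
$\left(28 + m\right) 0 = \left(28 + 368\right) 0 = 396 \cdot 0 = 0$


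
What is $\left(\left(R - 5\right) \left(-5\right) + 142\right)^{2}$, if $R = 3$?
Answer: $23104$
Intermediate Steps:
$\left(\left(R - 5\right) \left(-5\right) + 142\right)^{2} = \left(\left(3 - 5\right) \left(-5\right) + 142\right)^{2} = \left(\left(-2\right) \left(-5\right) + 142\right)^{2} = \left(10 + 142\right)^{2} = 152^{2} = 23104$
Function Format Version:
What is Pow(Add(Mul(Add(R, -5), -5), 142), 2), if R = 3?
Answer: 23104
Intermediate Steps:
Pow(Add(Mul(Add(R, -5), -5), 142), 2) = Pow(Add(Mul(Add(3, -5), -5), 142), 2) = Pow(Add(Mul(-2, -5), 142), 2) = Pow(Add(10, 142), 2) = Pow(152, 2) = 23104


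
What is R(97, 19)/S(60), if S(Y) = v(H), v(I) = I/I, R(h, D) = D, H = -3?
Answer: 19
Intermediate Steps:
v(I) = 1
S(Y) = 1
R(97, 19)/S(60) = 19/1 = 19*1 = 19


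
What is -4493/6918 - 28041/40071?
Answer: -124675547/92403726 ≈ -1.3492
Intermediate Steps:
-4493/6918 - 28041/40071 = -4493*1/6918 - 28041*1/40071 = -4493/6918 - 9347/13357 = -124675547/92403726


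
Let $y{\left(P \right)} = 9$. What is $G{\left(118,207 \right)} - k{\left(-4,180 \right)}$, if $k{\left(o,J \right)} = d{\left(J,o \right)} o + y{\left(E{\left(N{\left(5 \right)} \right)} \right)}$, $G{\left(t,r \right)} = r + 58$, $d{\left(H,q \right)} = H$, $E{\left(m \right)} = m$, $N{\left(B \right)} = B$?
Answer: $976$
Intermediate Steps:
$G{\left(t,r \right)} = 58 + r$
$k{\left(o,J \right)} = 9 + J o$ ($k{\left(o,J \right)} = J o + 9 = 9 + J o$)
$G{\left(118,207 \right)} - k{\left(-4,180 \right)} = \left(58 + 207\right) - \left(9 + 180 \left(-4\right)\right) = 265 - \left(9 - 720\right) = 265 - -711 = 265 + 711 = 976$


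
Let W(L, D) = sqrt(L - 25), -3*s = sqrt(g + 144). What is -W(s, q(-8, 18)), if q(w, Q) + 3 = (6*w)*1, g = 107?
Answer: -I*sqrt(225 + 3*sqrt(251))/3 ≈ -5.5028*I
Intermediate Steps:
q(w, Q) = -3 + 6*w (q(w, Q) = -3 + (6*w)*1 = -3 + 6*w)
s = -sqrt(251)/3 (s = -sqrt(107 + 144)/3 = -sqrt(251)/3 ≈ -5.2810)
W(L, D) = sqrt(-25 + L)
-W(s, q(-8, 18)) = -sqrt(-25 - sqrt(251)/3)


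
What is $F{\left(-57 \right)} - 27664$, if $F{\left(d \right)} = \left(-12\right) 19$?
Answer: $-27892$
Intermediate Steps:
$F{\left(d \right)} = -228$
$F{\left(-57 \right)} - 27664 = -228 - 27664 = -27892$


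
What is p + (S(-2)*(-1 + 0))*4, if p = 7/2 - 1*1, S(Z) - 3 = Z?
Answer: -3/2 ≈ -1.5000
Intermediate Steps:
S(Z) = 3 + Z
p = 5/2 (p = 7*(1/2) - 1 = 7/2 - 1 = 5/2 ≈ 2.5000)
p + (S(-2)*(-1 + 0))*4 = 5/2 + ((3 - 2)*(-1 + 0))*4 = 5/2 + (1*(-1))*4 = 5/2 - 1*4 = 5/2 - 4 = -3/2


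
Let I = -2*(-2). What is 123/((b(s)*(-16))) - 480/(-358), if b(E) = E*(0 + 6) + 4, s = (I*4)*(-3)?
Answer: 1112577/813376 ≈ 1.3679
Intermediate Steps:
I = 4
s = -48 (s = (4*4)*(-3) = 16*(-3) = -48)
b(E) = 4 + 6*E (b(E) = E*6 + 4 = 6*E + 4 = 4 + 6*E)
123/((b(s)*(-16))) - 480/(-358) = 123/(((4 + 6*(-48))*(-16))) - 480/(-358) = 123/(((4 - 288)*(-16))) - 480*(-1/358) = 123/((-284*(-16))) + 240/179 = 123/4544 + 240/179 = 1112577/813376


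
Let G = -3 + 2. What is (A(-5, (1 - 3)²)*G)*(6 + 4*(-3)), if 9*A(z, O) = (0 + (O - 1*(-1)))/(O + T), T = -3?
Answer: 10/3 ≈ 3.3333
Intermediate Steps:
G = -1
A(z, O) = (1 + O)/(9*(-3 + O)) (A(z, O) = ((0 + (O - 1*(-1)))/(O - 3))/9 = ((0 + (O + 1))/(-3 + O))/9 = ((0 + (1 + O))/(-3 + O))/9 = ((1 + O)/(-3 + O))/9 = (1 + O)/(9*(-3 + O)))
(A(-5, (1 - 3)²)*G)*(6 + 4*(-3)) = (((1 + (1 - 3)²)/(9*(-3 + (1 - 3)²)))*(-1))*(6 + 4*(-3)) = (((1 + (-2)²)/(9*(-3 + (-2)²)))*(-1))*(6 - 12) = (((1 + 4)/(9*(-3 + 4)))*(-1))*(-6) = (((⅑)*5/1)*(-1))*(-6) = (((⅑)*1*5)*(-1))*(-6) = ((5/9)*(-1))*(-6) = -5/9*(-6) = 10/3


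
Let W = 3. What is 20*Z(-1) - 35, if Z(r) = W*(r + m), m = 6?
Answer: 265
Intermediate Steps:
Z(r) = 18 + 3*r (Z(r) = 3*(r + 6) = 3*(6 + r) = 18 + 3*r)
20*Z(-1) - 35 = 20*(18 + 3*(-1)) - 35 = 20*(18 - 3) - 35 = 20*15 - 35 = 300 - 35 = 265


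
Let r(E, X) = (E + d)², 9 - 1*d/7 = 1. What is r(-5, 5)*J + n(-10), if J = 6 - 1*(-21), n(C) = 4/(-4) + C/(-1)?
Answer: 70236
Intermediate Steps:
d = 56 (d = 63 - 7*1 = 63 - 7 = 56)
n(C) = -1 - C (n(C) = 4*(-¼) + C*(-1) = -1 - C)
r(E, X) = (56 + E)² (r(E, X) = (E + 56)² = (56 + E)²)
J = 27 (J = 6 + 21 = 27)
r(-5, 5)*J + n(-10) = (56 - 5)²*27 + (-1 - 1*(-10)) = 51²*27 + (-1 + 10) = 2601*27 + 9 = 70227 + 9 = 70236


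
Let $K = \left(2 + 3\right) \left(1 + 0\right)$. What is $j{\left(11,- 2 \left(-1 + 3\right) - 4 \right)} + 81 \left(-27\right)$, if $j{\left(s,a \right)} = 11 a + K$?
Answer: $-2270$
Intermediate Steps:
$K = 5$ ($K = 5 \cdot 1 = 5$)
$j{\left(s,a \right)} = 5 + 11 a$ ($j{\left(s,a \right)} = 11 a + 5 = 5 + 11 a$)
$j{\left(11,- 2 \left(-1 + 3\right) - 4 \right)} + 81 \left(-27\right) = \left(5 + 11 \left(- 2 \left(-1 + 3\right) - 4\right)\right) + 81 \left(-27\right) = \left(5 + 11 \left(\left(-2\right) 2 - 4\right)\right) - 2187 = \left(5 + 11 \left(-4 - 4\right)\right) - 2187 = \left(5 + 11 \left(-8\right)\right) - 2187 = \left(5 - 88\right) - 2187 = -83 - 2187 = -2270$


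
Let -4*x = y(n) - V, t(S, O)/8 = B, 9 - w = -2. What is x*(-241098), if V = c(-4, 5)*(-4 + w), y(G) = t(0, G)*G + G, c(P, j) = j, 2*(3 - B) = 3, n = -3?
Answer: -4460313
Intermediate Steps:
B = 3/2 (B = 3 - ½*3 = 3 - 3/2 = 3/2 ≈ 1.5000)
w = 11 (w = 9 - 1*(-2) = 9 + 2 = 11)
t(S, O) = 12 (t(S, O) = 8*(3/2) = 12)
y(G) = 13*G (y(G) = 12*G + G = 13*G)
V = 35 (V = 5*(-4 + 11) = 5*7 = 35)
x = 37/2 (x = -(13*(-3) - 1*35)/4 = -(-39 - 35)/4 = -¼*(-74) = 37/2 ≈ 18.500)
x*(-241098) = (37/2)*(-241098) = -4460313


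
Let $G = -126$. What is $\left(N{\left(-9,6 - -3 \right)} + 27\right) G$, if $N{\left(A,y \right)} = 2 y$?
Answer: $-5670$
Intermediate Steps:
$\left(N{\left(-9,6 - -3 \right)} + 27\right) G = \left(2 \left(6 - -3\right) + 27\right) \left(-126\right) = \left(2 \left(6 + 3\right) + 27\right) \left(-126\right) = \left(2 \cdot 9 + 27\right) \left(-126\right) = \left(18 + 27\right) \left(-126\right) = 45 \left(-126\right) = -5670$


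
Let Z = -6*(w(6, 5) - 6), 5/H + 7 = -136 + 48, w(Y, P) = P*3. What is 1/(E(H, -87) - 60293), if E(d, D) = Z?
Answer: -1/60347 ≈ -1.6571e-5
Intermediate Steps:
w(Y, P) = 3*P
H = -1/19 (H = 5/(-7 + (-136 + 48)) = 5/(-7 - 88) = 5/(-95) = 5*(-1/95) = -1/19 ≈ -0.052632)
Z = -54 (Z = -6*(3*5 - 6) = -6*(15 - 6) = -6*9 = -54)
E(d, D) = -54
1/(E(H, -87) - 60293) = 1/(-54 - 60293) = 1/(-60347) = -1/60347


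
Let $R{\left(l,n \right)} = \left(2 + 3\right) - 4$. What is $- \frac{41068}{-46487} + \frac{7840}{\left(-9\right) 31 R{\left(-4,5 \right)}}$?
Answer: $- \frac{353000108}{12969873} \approx -27.217$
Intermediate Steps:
$R{\left(l,n \right)} = 1$ ($R{\left(l,n \right)} = 5 - 4 = 1$)
$- \frac{41068}{-46487} + \frac{7840}{\left(-9\right) 31 R{\left(-4,5 \right)}} = - \frac{41068}{-46487} + \frac{7840}{\left(-9\right) 31 \cdot 1} = \left(-41068\right) \left(- \frac{1}{46487}\right) + \frac{7840}{\left(-279\right) 1} = \frac{41068}{46487} + \frac{7840}{-279} = \frac{41068}{46487} + 7840 \left(- \frac{1}{279}\right) = \frac{41068}{46487} - \frac{7840}{279} = - \frac{353000108}{12969873}$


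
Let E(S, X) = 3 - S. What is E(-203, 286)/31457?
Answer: 206/31457 ≈ 0.0065486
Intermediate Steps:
E(-203, 286)/31457 = (3 - 1*(-203))/31457 = (3 + 203)*(1/31457) = 206*(1/31457) = 206/31457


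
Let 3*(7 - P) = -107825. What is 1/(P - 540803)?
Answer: -3/1514563 ≈ -1.9808e-6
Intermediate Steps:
P = 107846/3 (P = 7 - ⅓*(-107825) = 7 + 107825/3 = 107846/3 ≈ 35949.)
1/(P - 540803) = 1/(107846/3 - 540803) = 1/(-1514563/3) = -3/1514563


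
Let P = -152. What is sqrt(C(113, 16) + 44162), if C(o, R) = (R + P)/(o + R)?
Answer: sqrt(734882298)/129 ≈ 210.15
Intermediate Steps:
C(o, R) = (-152 + R)/(R + o) (C(o, R) = (R - 152)/(o + R) = (-152 + R)/(R + o))
sqrt(C(113, 16) + 44162) = sqrt((-152 + 16)/(16 + 113) + 44162) = sqrt(-136/129 + 44162) = sqrt(5696762/129) = sqrt(734882298)/129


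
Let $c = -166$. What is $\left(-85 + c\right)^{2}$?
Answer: $63001$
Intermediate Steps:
$\left(-85 + c\right)^{2} = \left(-85 - 166\right)^{2} = \left(-251\right)^{2} = 63001$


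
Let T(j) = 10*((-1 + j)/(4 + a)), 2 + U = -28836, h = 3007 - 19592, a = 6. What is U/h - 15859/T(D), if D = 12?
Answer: -262704297/182435 ≈ -1440.0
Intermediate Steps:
h = -16585
U = -28838 (U = -2 - 28836 = -28838)
T(j) = -1 + j (T(j) = 10*((-1 + j)/(4 + 6)) = 10*((-1 + j)/10) = 10*((-1 + j)*(1/10)) = 10*(-1/10 + j/10) = -1 + j)
U/h - 15859/T(D) = -28838/(-16585) - 15859/(-1 + 12) = -28838*(-1/16585) - 15859/11 = 28838/16585 - 15859*1/11 = 28838/16585 - 15859/11 = -262704297/182435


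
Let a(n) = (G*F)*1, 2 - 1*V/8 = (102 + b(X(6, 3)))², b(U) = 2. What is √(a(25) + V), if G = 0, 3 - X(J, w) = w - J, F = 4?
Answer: 4*I*√5407 ≈ 294.13*I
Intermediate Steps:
X(J, w) = 3 + J - w (X(J, w) = 3 - (w - J) = 3 + (J - w) = 3 + J - w)
V = -86512 (V = 16 - 8*(102 + 2)² = 16 - 8*104² = 16 - 8*10816 = 16 - 86528 = -86512)
a(n) = 0 (a(n) = (0*4)*1 = 0*1 = 0)
√(a(25) + V) = √(0 - 86512) = √(-86512) = 4*I*√5407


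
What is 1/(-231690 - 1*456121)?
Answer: -1/687811 ≈ -1.4539e-6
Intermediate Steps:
1/(-231690 - 1*456121) = 1/(-231690 - 456121) = 1/(-687811) = -1/687811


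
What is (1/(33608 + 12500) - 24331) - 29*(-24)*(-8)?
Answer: -1378583091/46108 ≈ -29899.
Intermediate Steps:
(1/(33608 + 12500) - 24331) - 29*(-24)*(-8) = (1/46108 - 24331) + 696*(-8) = (1/46108 - 24331) - 5568 = -1121853747/46108 - 5568 = -1378583091/46108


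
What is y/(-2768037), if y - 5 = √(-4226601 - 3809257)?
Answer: -5/2768037 - I*√8035858/2768037 ≈ -1.8063e-6 - 0.0010241*I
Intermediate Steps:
y = 5 + I*√8035858 (y = 5 + √(-4226601 - 3809257) = 5 + √(-8035858) = 5 + I*√8035858 ≈ 5.0 + 2834.8*I)
y/(-2768037) = (5 + I*√8035858)/(-2768037) = (5 + I*√8035858)*(-1/2768037) = -5/2768037 - I*√8035858/2768037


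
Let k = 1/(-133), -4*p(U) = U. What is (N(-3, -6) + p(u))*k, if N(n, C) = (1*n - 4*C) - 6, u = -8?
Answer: -17/133 ≈ -0.12782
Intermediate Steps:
p(U) = -U/4
k = -1/133 ≈ -0.0075188
N(n, C) = -6 + n - 4*C (N(n, C) = (n - 4*C) - 6 = -6 + n - 4*C)
(N(-3, -6) + p(u))*k = ((-6 - 3 - 4*(-6)) - ¼*(-8))*(-1/133) = ((-6 - 3 + 24) + 2)*(-1/133) = (15 + 2)*(-1/133) = 17*(-1/133) = -17/133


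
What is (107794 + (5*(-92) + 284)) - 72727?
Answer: 34891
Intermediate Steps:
(107794 + (5*(-92) + 284)) - 72727 = (107794 + (-460 + 284)) - 72727 = (107794 - 176) - 72727 = 107618 - 72727 = 34891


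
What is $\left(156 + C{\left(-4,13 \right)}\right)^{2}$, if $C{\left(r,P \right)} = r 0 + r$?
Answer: $23104$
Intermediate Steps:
$C{\left(r,P \right)} = r$ ($C{\left(r,P \right)} = 0 + r = r$)
$\left(156 + C{\left(-4,13 \right)}\right)^{2} = \left(156 - 4\right)^{2} = 152^{2} = 23104$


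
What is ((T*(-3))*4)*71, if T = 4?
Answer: -3408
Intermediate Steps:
((T*(-3))*4)*71 = ((4*(-3))*4)*71 = -12*4*71 = -48*71 = -3408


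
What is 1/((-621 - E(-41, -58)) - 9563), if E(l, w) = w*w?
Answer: -1/13548 ≈ -7.3812e-5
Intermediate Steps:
E(l, w) = w²
1/((-621 - E(-41, -58)) - 9563) = 1/((-621 - 1*(-58)²) - 9563) = 1/((-621 - 1*3364) - 9563) = 1/((-621 - 3364) - 9563) = 1/(-3985 - 9563) = 1/(-13548) = -1/13548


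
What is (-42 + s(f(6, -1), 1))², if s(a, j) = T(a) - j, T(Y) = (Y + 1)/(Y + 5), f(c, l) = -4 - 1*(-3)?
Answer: 1849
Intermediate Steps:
f(c, l) = -1 (f(c, l) = -4 + 3 = -1)
T(Y) = (1 + Y)/(5 + Y)
s(a, j) = -j + (1 + a)/(5 + a) (s(a, j) = (1 + a)/(5 + a) - j = -j + (1 + a)/(5 + a))
(-42 + s(f(6, -1), 1))² = (-42 + (1 - 1 - 1*1*(5 - 1))/(5 - 1))² = (-42 + (1 - 1 - 1*1*4)/4)² = (-42 + (1 - 1 - 4)/4)² = (-42 + (¼)*(-4))² = (-42 - 1)² = (-43)² = 1849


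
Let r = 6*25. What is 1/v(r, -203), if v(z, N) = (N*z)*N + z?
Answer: 1/6181500 ≈ 1.6177e-7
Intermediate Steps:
r = 150
v(z, N) = z + z*N**2 (v(z, N) = z*N**2 + z = z + z*N**2)
1/v(r, -203) = 1/(150*(1 + (-203)**2)) = 1/(150*(1 + 41209)) = 1/(150*41210) = 1/6181500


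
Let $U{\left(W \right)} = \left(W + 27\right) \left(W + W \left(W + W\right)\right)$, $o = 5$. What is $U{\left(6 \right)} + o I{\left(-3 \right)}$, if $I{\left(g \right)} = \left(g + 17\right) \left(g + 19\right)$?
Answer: $3694$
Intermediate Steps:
$I{\left(g \right)} = \left(17 + g\right) \left(19 + g\right)$
$U{\left(W \right)} = \left(27 + W\right) \left(W + 2 W^{2}\right)$ ($U{\left(W \right)} = \left(27 + W\right) \left(W + W 2 W\right) = \left(27 + W\right) \left(W + 2 W^{2}\right)$)
$U{\left(6 \right)} + o I{\left(-3 \right)} = 6 \left(27 + 2 \cdot 6^{2} + 55 \cdot 6\right) + 5 \left(323 + \left(-3\right)^{2} + 36 \left(-3\right)\right) = 6 \left(27 + 2 \cdot 36 + 330\right) + 5 \left(323 + 9 - 108\right) = 6 \left(27 + 72 + 330\right) + 5 \cdot 224 = 6 \cdot 429 + 1120 = 2574 + 1120 = 3694$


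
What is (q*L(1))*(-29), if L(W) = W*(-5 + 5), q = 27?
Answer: 0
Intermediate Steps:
L(W) = 0 (L(W) = W*0 = 0)
(q*L(1))*(-29) = (27*0)*(-29) = 0*(-29) = 0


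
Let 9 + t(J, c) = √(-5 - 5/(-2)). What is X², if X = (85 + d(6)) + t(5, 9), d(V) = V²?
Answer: (224 + I*√10)²/4 ≈ 12542.0 + 354.18*I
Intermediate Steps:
t(J, c) = -9 + I*√10/2 (t(J, c) = -9 + √(-5 - 5/(-2)) = -9 + √(-5 - 5*(-½)) = -9 + √(-5 + 5/2) = -9 + √(-5/2) = -9 + I*√10/2)
X = 112 + I*√10/2 (X = (85 + 6²) + (-9 + I*√10/2) = (85 + 36) + (-9 + I*√10/2) = 121 + (-9 + I*√10/2) = 112 + I*√10/2 ≈ 112.0 + 1.5811*I)
X² = (112 + I*√10/2)²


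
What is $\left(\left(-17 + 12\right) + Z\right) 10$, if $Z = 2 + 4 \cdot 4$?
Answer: $130$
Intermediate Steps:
$Z = 18$ ($Z = 2 + 16 = 18$)
$\left(\left(-17 + 12\right) + Z\right) 10 = \left(\left(-17 + 12\right) + 18\right) 10 = \left(-5 + 18\right) 10 = 13 \cdot 10 = 130$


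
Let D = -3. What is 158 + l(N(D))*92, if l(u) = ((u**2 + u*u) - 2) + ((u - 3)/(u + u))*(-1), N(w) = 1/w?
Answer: -4190/9 ≈ -465.56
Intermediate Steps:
N(w) = 1/w
l(u) = -2 + 2*u**2 - (-3 + u)/(2*u) (l(u) = ((u**2 + u**2) - 2) + ((-3 + u)/((2*u)))*(-1) = (2*u**2 - 2) + ((-3 + u)*(1/(2*u)))*(-1) = (-2 + 2*u**2) + ((-3 + u)/(2*u))*(-1) = (-2 + 2*u**2) - (-3 + u)/(2*u) = -2 + 2*u**2 - (-3 + u)/(2*u))
158 + l(N(D))*92 = 158 + ((3 + (-5 + 4*(1/(-3))**2)/(-3))/(2*(1/(-3))))*92 = 158 + ((3 - (-5 + 4*(-1/3)**2)/3)/(2*(-1/3)))*92 = 158 + ((1/2)*(-3)*(3 - (-5 + 4*(1/9))/3))*92 = 158 + ((1/2)*(-3)*(3 - (-5 + 4/9)/3))*92 = 158 + ((1/2)*(-3)*(3 - 1/3*(-41/9)))*92 = 158 + ((1/2)*(-3)*(3 + 41/27))*92 = 158 + ((1/2)*(-3)*(122/27))*92 = 158 - 61/9*92 = 158 - 5612/9 = -4190/9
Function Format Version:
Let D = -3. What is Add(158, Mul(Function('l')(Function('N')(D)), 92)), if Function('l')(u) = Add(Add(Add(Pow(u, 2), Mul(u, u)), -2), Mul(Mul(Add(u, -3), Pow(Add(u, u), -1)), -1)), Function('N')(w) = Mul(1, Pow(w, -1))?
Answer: Rational(-4190, 9) ≈ -465.56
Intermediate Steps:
Function('N')(w) = Pow(w, -1)
Function('l')(u) = Add(-2, Mul(2, Pow(u, 2)), Mul(Rational(-1, 2), Pow(u, -1), Add(-3, u))) (Function('l')(u) = Add(Add(Add(Pow(u, 2), Pow(u, 2)), -2), Mul(Mul(Add(-3, u), Pow(Mul(2, u), -1)), -1)) = Add(Add(Mul(2, Pow(u, 2)), -2), Mul(Mul(Add(-3, u), Mul(Rational(1, 2), Pow(u, -1))), -1)) = Add(Add(-2, Mul(2, Pow(u, 2))), Mul(Mul(Rational(1, 2), Pow(u, -1), Add(-3, u)), -1)) = Add(Add(-2, Mul(2, Pow(u, 2))), Mul(Rational(-1, 2), Pow(u, -1), Add(-3, u))) = Add(-2, Mul(2, Pow(u, 2)), Mul(Rational(-1, 2), Pow(u, -1), Add(-3, u))))
Add(158, Mul(Function('l')(Function('N')(D)), 92)) = Add(158, Mul(Mul(Rational(1, 2), Pow(Pow(-3, -1), -1), Add(3, Mul(Pow(-3, -1), Add(-5, Mul(4, Pow(Pow(-3, -1), 2)))))), 92)) = Add(158, Mul(Mul(Rational(1, 2), Pow(Rational(-1, 3), -1), Add(3, Mul(Rational(-1, 3), Add(-5, Mul(4, Pow(Rational(-1, 3), 2)))))), 92)) = Add(158, Mul(Mul(Rational(1, 2), -3, Add(3, Mul(Rational(-1, 3), Add(-5, Mul(4, Rational(1, 9)))))), 92)) = Add(158, Mul(Mul(Rational(1, 2), -3, Add(3, Mul(Rational(-1, 3), Add(-5, Rational(4, 9))))), 92)) = Add(158, Mul(Mul(Rational(1, 2), -3, Add(3, Mul(Rational(-1, 3), Rational(-41, 9)))), 92)) = Add(158, Mul(Mul(Rational(1, 2), -3, Add(3, Rational(41, 27))), 92)) = Add(158, Mul(Mul(Rational(1, 2), -3, Rational(122, 27)), 92)) = Add(158, Mul(Rational(-61, 9), 92)) = Add(158, Rational(-5612, 9)) = Rational(-4190, 9)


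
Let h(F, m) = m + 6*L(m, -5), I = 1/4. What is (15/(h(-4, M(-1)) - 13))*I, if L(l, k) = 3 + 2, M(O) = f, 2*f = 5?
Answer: 5/26 ≈ 0.19231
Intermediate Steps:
f = 5/2 (f = (½)*5 = 5/2 ≈ 2.5000)
M(O) = 5/2
L(l, k) = 5
I = ¼ ≈ 0.25000
h(F, m) = 30 + m (h(F, m) = m + 6*5 = m + 30 = 30 + m)
(15/(h(-4, M(-1)) - 13))*I = (15/((30 + 5/2) - 13))*(¼) = (15/(65/2 - 13))*(¼) = (15/(39/2))*(¼) = (15*(2/39))*(¼) = (10/13)*(¼) = 5/26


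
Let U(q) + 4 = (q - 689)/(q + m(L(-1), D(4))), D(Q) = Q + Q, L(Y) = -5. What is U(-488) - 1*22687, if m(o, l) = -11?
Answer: -11321632/499 ≈ -22689.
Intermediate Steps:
D(Q) = 2*Q
U(q) = -4 + (-689 + q)/(-11 + q) (U(q) = -4 + (q - 689)/(q - 11) = -4 + (-689 + q)/(-11 + q))
U(-488) - 1*22687 = 3*(-215 - 1*(-488))/(-11 - 488) - 1*22687 = 3*(-215 + 488)/(-499) - 22687 = 3*(-1/499)*273 - 22687 = -819/499 - 22687 = -11321632/499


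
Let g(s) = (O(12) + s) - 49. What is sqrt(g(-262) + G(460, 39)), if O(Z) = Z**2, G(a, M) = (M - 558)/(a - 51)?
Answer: I*sqrt(28148198)/409 ≈ 12.972*I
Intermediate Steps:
G(a, M) = (-558 + M)/(-51 + a)
g(s) = 95 + s (g(s) = (12**2 + s) - 49 = (144 + s) - 49 = 95 + s)
sqrt(g(-262) + G(460, 39)) = sqrt((95 - 262) + (-558 + 39)/(-51 + 460)) = sqrt(-167 - 519/409) = sqrt(-68822/409) = I*sqrt(28148198)/409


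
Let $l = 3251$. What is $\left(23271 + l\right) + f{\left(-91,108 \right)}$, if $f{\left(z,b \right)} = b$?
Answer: $26630$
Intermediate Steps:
$\left(23271 + l\right) + f{\left(-91,108 \right)} = \left(23271 + 3251\right) + 108 = 26522 + 108 = 26630$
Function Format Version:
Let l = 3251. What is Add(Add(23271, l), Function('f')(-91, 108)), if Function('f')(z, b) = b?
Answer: 26630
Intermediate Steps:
Add(Add(23271, l), Function('f')(-91, 108)) = Add(Add(23271, 3251), 108) = Add(26522, 108) = 26630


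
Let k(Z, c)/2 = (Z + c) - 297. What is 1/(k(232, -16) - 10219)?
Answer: -1/10381 ≈ -9.6330e-5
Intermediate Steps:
k(Z, c) = -594 + 2*Z + 2*c (k(Z, c) = 2*((Z + c) - 297) = 2*(-297 + Z + c) = -594 + 2*Z + 2*c)
1/(k(232, -16) - 10219) = 1/((-594 + 2*232 + 2*(-16)) - 10219) = 1/((-594 + 464 - 32) - 10219) = 1/(-162 - 10219) = 1/(-10381) = -1/10381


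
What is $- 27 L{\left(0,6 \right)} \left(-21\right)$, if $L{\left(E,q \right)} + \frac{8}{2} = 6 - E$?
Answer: $1134$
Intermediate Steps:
$L{\left(E,q \right)} = 2 - E$ ($L{\left(E,q \right)} = -4 - \left(-6 + E\right) = 2 - E$)
$- 27 L{\left(0,6 \right)} \left(-21\right) = - 27 \left(2 - 0\right) \left(-21\right) = - 27 \left(2 + 0\right) \left(-21\right) = \left(-27\right) 2 \left(-21\right) = \left(-54\right) \left(-21\right) = 1134$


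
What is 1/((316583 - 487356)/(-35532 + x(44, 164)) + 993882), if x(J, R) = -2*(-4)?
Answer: 35524/35306834941 ≈ 1.0062e-6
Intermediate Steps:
x(J, R) = 8
1/((316583 - 487356)/(-35532 + x(44, 164)) + 993882) = 1/((316583 - 487356)/(-35532 + 8) + 993882) = 1/(-170773/(-35524) + 993882) = 1/(-170773*(-1/35524) + 993882) = 1/(170773/35524 + 993882) = 1/(35306834941/35524) = 35524/35306834941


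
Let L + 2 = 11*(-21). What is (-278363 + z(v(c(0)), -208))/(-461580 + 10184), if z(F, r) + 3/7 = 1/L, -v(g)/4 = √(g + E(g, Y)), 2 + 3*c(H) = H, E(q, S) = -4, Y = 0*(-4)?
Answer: 454010759/736226876 ≈ 0.61667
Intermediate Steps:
L = -233 (L = -2 + 11*(-21) = -2 - 231 = -233)
Y = 0
c(H) = -⅔ + H/3
v(g) = -4*√(-4 + g) (v(g) = -4*√(g - 4) = -4*√(-4 + g))
z(F, r) = -706/1631 (z(F, r) = -3/7 + 1/(-233) = -3/7 - 1/233 = -706/1631)
(-278363 + z(v(c(0)), -208))/(-461580 + 10184) = (-278363 - 706/1631)/(-461580 + 10184) = -454010759/1631/(-451396) = -454010759/1631*(-1/451396) = 454010759/736226876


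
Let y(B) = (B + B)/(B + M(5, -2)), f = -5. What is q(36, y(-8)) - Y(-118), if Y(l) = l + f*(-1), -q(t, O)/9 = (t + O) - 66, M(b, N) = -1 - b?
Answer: 2609/7 ≈ 372.71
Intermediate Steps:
y(B) = 2*B/(-6 + B) (y(B) = (B + B)/(B + (-1 - 1*5)) = (2*B)/(B + (-1 - 5)) = (2*B)/(B - 6) = (2*B)/(-6 + B) = 2*B/(-6 + B))
q(t, O) = 594 - 9*O - 9*t (q(t, O) = -9*((t + O) - 66) = -9*((O + t) - 66) = -9*(-66 + O + t) = 594 - 9*O - 9*t)
Y(l) = 5 + l (Y(l) = l - 5*(-1) = l + 5 = 5 + l)
q(36, y(-8)) - Y(-118) = (594 - 18*(-8)/(-6 - 8) - 9*36) - (5 - 118) = (594 - 18*(-8)/(-14) - 324) - 1*(-113) = (594 - 18*(-8)*(-1)/14 - 324) + 113 = (594 - 9*8/7 - 324) + 113 = (594 - 72/7 - 324) + 113 = 1818/7 + 113 = 2609/7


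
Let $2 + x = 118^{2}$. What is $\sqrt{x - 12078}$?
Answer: $2 \sqrt{461} \approx 42.942$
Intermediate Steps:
$x = 13922$ ($x = -2 + 118^{2} = -2 + 13924 = 13922$)
$\sqrt{x - 12078} = \sqrt{13922 - 12078} = \sqrt{1844} = 2 \sqrt{461}$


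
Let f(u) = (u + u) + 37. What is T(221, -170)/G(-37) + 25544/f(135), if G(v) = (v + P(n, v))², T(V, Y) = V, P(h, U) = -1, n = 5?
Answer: 36953383/443308 ≈ 83.358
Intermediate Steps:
f(u) = 37 + 2*u (f(u) = 2*u + 37 = 37 + 2*u)
G(v) = (-1 + v)² (G(v) = (v - 1)² = (-1 + v)²)
T(221, -170)/G(-37) + 25544/f(135) = 221/((-1 - 37)²) + 25544/(37 + 2*135) = 221/((-38)²) + 25544/(37 + 270) = 221/1444 + 25544/307 = 36953383/443308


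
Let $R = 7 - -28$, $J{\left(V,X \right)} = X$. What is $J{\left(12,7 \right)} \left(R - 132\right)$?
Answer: $-679$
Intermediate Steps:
$R = 35$ ($R = 7 + 28 = 35$)
$J{\left(12,7 \right)} \left(R - 132\right) = 7 \left(35 - 132\right) = 7 \left(-97\right) = -679$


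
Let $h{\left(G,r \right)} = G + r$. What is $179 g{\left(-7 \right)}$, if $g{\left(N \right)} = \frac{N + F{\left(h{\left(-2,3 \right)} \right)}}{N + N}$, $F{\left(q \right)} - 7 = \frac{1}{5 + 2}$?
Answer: $- \frac{179}{98} \approx -1.8265$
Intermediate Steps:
$F{\left(q \right)} = \frac{50}{7}$ ($F{\left(q \right)} = 7 + \frac{1}{5 + 2} = 7 + \frac{1}{7} = \frac{50}{7}$)
$g{\left(N \right)} = \frac{\frac{50}{7} + N}{2 N}$ ($g{\left(N \right)} = \frac{N + \frac{50}{7}}{N + N} = \frac{\frac{50}{7} + N}{2 N}$)
$179 g{\left(-7 \right)} = 179 \frac{50 + 7 \left(-7\right)}{14 \left(-7\right)} = 179 \cdot \frac{1}{14} \left(- \frac{1}{7}\right) \left(50 - 49\right) = 179 \cdot \frac{1}{14} \left(- \frac{1}{7}\right) 1 = 179 \left(- \frac{1}{98}\right) = - \frac{179}{98}$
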